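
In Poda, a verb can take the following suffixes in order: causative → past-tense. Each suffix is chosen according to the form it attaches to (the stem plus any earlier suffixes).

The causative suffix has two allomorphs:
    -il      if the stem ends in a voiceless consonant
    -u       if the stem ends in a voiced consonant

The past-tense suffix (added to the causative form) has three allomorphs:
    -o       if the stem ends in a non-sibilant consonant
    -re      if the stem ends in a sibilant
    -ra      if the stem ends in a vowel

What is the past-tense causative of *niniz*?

*niniz* — final consonant /z/ (voiced) → -u → *ninizu*.
The causative form *ninizu*: final sound = /u/, a vowel → -ra → *ninizura*.

ninizura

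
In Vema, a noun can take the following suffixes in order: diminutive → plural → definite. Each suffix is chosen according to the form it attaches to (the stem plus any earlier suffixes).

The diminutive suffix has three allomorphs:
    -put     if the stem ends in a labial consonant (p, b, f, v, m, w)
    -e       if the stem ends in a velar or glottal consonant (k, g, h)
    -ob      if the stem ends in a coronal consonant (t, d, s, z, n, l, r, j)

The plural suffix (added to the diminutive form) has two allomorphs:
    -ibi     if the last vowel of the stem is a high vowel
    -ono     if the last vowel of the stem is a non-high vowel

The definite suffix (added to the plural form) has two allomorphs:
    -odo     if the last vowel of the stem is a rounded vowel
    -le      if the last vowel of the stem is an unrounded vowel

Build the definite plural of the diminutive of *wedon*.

wedonobonoodo

Since the final consonant of *wedon* is /n/ (coronal), it takes -ob, giving *wedonob*.
The last vowel of the diminutive form *wedonob* is /o/, which is a non-high vowel, so the plural suffix is -ono, giving *wedonobono*.
The plural form *wedonobono*: last vowel = /o/, a rounded vowel → -odo → *wedonobonoodo*.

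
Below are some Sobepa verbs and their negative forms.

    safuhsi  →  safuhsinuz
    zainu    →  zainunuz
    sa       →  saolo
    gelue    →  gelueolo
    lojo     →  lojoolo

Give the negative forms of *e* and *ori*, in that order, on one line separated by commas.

eolo, orinuz

Looking at the last vowel of each stem: -nuz when the last vowel of the stem is a high vowel (*safuhsi*, *zainu*); -olo when the last vowel of the stem is a non-high vowel (*sa*, *gelue*, *lojo*).
*e*: last vowel = /e/, a non-high vowel → -olo → *eolo*.
*ori* — last vowel /i/ (a high vowel) → -nuz → *orinuz*.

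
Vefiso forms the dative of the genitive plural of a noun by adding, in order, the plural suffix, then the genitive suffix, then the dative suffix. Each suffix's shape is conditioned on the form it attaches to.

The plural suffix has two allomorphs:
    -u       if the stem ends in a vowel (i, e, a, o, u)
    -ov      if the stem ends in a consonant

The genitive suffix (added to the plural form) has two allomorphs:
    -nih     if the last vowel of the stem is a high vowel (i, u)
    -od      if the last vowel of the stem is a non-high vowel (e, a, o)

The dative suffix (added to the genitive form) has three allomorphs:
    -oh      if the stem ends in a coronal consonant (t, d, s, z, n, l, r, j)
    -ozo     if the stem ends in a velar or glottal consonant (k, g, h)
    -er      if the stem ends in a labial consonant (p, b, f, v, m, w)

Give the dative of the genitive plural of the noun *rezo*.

The final sound of *rezo* is /o/, which is a vowel, so the plural suffix is -u, giving *rezou*.
The plural form *rezou* — last vowel /u/ (a high vowel) → -nih → *rezounih*.
The genitive form *rezounih* — final consonant /h/ (velar/glottal) → -ozo → *rezounihozo*.

rezounihozo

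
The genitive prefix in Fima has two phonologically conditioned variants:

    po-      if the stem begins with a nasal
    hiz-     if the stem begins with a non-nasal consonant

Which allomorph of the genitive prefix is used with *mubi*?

po-

Since the first consonant of *mubi* is /m/ (a nasal), it takes po-.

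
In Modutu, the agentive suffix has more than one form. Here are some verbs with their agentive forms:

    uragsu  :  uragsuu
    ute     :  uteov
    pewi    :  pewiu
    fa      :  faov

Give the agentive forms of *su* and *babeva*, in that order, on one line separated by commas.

The alternation tracks the last vowel of the stem — -u when the last vowel of the stem is a high vowel (*uragsu*, *pewi*); -ov when the last vowel of the stem is a non-high vowel (*ute*, *fa*).
The last vowel of *su* is /u/, which is a high vowel, so the suffix is -u, giving *suu*.
Since the last vowel of *babeva* is /a/ (a non-high vowel), it takes -ov, giving *babevaov*.

suu, babevaov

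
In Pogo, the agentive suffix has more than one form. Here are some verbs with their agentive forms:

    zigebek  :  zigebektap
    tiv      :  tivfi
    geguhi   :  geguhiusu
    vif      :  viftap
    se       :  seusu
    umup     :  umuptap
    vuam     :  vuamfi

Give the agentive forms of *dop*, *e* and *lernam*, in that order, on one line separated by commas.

doptap, eusu, lernamfi

Looking at the final sound of each stem: -tap when the stem ends in a voiceless consonant (*zigebek*, *vif*, *umup*); -fi when the stem ends in a voiced consonant (*tiv*, *vuam*); -usu when the stem ends in a vowel (*geguhi*, *se*).
The final sound of *dop* is /p/, which is a voiceless consonant, so the suffix is -tap, giving *doptap*.
*e*: final sound = /e/, a vowel → -usu → *eusu*.
*lernam* — final sound /m/ (a voiced consonant) → -fi → *lernamfi*.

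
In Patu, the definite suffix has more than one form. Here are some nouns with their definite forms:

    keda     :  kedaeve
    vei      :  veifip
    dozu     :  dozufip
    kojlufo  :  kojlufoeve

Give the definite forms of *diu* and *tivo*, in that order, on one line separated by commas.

diufip, tivoeve

Looking at the last vowel of each stem: -fip when the last vowel of the stem is a high vowel (*vei*, *dozu*); -eve when the last vowel of the stem is a non-high vowel (*keda*, *kojlufo*).
The last vowel of *diu* is /u/, which is a high vowel, so the suffix is -fip, giving *diufip*.
Since the last vowel of *tivo* is /o/ (a non-high vowel), it takes -eve, giving *tivoeve*.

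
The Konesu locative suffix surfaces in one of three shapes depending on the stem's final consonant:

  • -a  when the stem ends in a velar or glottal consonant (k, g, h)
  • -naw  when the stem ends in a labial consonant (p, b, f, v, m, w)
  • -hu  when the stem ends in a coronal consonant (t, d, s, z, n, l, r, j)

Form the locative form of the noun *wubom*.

wubomnaw

Since the final consonant of *wubom* is /m/ (labial), it takes -naw, giving *wubomnaw*.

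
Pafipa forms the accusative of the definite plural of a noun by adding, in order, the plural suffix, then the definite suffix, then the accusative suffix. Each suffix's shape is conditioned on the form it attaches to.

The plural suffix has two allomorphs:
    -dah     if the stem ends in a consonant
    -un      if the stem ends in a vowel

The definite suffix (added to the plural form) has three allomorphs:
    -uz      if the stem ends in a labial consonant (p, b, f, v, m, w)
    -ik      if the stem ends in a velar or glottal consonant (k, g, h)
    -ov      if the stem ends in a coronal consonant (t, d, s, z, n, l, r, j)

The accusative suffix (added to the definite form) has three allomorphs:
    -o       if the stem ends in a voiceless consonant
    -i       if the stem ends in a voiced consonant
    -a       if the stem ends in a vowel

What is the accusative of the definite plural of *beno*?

The final sound of *beno* is /o/, which is a vowel, so the plural suffix is -un, giving *benoun*.
The plural form *benoun* — final consonant /n/ (coronal) → -ov → *benounov*.
The definite form *benounov*: final sound = /v/, a voiced consonant → -i → *benounovi*.

benounovi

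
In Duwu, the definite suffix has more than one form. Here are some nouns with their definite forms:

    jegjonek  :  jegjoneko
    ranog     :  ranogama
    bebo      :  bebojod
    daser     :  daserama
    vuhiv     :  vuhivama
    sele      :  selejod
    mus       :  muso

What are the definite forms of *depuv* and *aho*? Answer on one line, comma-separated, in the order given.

Looking at the final sound of each stem: -o when the stem ends in a voiceless consonant (*jegjonek*, *mus*); -ama when the stem ends in a voiced consonant (*ranog*, *daser*, *vuhiv*); -jod when the stem ends in a vowel (*bebo*, *sele*).
*depuv* — final sound /v/ (a voiced consonant) → -ama → *depuvama*.
*aho*: final sound = /o/, a vowel → -jod → *ahojod*.

depuvama, ahojod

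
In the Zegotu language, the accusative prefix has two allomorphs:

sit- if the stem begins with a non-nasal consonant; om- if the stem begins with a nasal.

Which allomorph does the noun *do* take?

sit-

*do* — first consonant /d/ (non-nasal) → sit-.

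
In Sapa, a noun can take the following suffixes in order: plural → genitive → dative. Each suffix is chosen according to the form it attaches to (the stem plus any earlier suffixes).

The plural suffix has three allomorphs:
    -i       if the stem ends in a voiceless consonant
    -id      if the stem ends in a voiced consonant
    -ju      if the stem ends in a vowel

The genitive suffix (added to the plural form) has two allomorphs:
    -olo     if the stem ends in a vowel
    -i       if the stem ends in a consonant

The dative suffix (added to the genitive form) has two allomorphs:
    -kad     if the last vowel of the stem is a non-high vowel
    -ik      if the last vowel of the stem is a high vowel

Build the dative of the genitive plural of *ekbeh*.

Since the final sound of *ekbeh* is /h/ (a voiceless consonant), it takes -i, giving *ekbehi*.
The plural form *ekbehi*: final sound = /i/, a vowel → -olo → *ekbehiolo*.
The genitive form *ekbehiolo* — last vowel /o/ (a non-high vowel) → -kad → *ekbehiolokad*.

ekbehiolokad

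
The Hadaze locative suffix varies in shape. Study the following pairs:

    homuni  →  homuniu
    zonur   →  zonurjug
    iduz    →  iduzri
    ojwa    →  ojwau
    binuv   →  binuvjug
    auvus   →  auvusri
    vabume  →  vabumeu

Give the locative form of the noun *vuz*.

vuzri

The suffix is conditioned by the final sound: -ri when the stem ends in a sibilant (*iduz*, *auvus*); -jug when the stem ends in a non-sibilant consonant (*zonur*, *binuv*); -u when the stem ends in a vowel (*homuni*, *ojwa*, *vabume*).
Since the final sound of *vuz* is /z/ (a sibilant), it takes -ri, giving *vuzri*.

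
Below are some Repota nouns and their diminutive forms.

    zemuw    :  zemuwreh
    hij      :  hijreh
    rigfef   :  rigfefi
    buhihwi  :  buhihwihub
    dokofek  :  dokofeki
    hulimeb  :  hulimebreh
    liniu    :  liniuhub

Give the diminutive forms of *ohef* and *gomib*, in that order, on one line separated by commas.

ohefi, gomibreh

The suffix is conditioned by the final sound: -i when the stem ends in a voiceless consonant (*rigfef*, *dokofek*); -reh when the stem ends in a voiced consonant (*zemuw*, *hij*, *hulimeb*); -hub when the stem ends in a vowel (*buhihwi*, *liniu*).
Since the final sound of *ohef* is /f/ (a voiceless consonant), it takes -i, giving *ohefi*.
The final sound of *gomib* is /b/, which is a voiced consonant, so the suffix is -reh, giving *gomibreh*.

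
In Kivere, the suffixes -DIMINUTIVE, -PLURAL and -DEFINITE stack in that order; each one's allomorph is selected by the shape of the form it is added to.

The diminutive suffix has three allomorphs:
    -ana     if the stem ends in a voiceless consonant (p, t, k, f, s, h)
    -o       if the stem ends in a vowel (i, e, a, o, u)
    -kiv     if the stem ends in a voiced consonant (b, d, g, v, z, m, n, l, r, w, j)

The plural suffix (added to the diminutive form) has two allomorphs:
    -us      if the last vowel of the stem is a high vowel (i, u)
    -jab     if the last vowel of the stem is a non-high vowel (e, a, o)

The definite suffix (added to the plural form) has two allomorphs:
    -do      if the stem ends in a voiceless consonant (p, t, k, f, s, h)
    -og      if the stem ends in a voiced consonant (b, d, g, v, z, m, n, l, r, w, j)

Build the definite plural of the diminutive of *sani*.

The final sound of *sani* is /i/, which is a vowel, so the diminutive suffix is -o, giving *sanio*.
The diminutive form *sanio* — last vowel /o/ (a non-high vowel) → -jab → *saniojab*.
Since the final consonant of the plural form *saniojab* is /b/ (voiced), it takes -og, giving *saniojabog*.

saniojabog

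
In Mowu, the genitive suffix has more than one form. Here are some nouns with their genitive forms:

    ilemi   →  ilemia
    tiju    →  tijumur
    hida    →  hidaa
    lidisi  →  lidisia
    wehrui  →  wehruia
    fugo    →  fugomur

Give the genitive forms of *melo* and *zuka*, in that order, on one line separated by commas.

The suffix is conditioned by the last vowel: -mur when the last vowel of the stem is a rounded vowel (*tiju*, *fugo*); -a when the last vowel of the stem is an unrounded vowel (*ilemi*, *hida*, *lidisi*, *wehrui*).
The last vowel of *melo* is /o/, which is a rounded vowel, so the suffix is -mur, giving *melomur*.
*zuka*: last vowel = /a/, an unrounded vowel → -a → *zukaa*.

melomur, zukaa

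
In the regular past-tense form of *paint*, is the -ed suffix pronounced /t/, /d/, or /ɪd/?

The stem *paint* ends in /t/ or /d/.
The -ed suffix is realized as /ɪd/ after /t, d/; as /t/ after other voiceless consonants; and as /d/ after other voiced sounds.
So -ed on *paint* is pronounced /ɪd/.

/ɪd/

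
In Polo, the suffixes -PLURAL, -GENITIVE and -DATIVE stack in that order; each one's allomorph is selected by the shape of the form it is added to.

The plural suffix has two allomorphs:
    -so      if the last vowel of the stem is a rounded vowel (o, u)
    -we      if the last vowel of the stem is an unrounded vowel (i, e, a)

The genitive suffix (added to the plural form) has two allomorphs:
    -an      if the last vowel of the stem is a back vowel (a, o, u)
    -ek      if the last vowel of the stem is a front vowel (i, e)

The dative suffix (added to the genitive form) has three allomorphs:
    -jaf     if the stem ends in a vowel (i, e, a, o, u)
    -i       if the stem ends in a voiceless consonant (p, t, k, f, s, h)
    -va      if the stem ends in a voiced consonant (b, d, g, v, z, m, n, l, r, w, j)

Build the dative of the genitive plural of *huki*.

*huki* — last vowel /i/ (an unrounded vowel) → -we → *hukiwe*.
The last vowel of the plural form *hukiwe* is /e/, which is a front vowel, so the genitive suffix is -ek, giving *hukiweek*.
The genitive form *hukiweek*: final sound = /k/, a voiceless consonant → -i → *hukiweeki*.

hukiweeki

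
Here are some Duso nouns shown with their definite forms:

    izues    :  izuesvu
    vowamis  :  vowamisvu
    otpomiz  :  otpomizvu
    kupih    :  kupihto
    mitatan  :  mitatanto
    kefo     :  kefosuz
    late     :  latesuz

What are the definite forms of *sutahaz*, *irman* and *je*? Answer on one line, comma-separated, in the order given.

sutahazvu, irmanto, jesuz

The alternation tracks the final sound of the stem — -vu when the stem ends in a sibilant (*izues*, *vowamis*, *otpomiz*); -to when the stem ends in a non-sibilant consonant (*kupih*, *mitatan*); -suz when the stem ends in a vowel (*kefo*, *late*).
Since the final sound of *sutahaz* is /z/ (a sibilant), it takes -vu, giving *sutahazvu*.
*irman* — final sound /n/ (a non-sibilant consonant) → -to → *irmanto*.
*je*: final sound = /e/, a vowel → -suz → *jesuz*.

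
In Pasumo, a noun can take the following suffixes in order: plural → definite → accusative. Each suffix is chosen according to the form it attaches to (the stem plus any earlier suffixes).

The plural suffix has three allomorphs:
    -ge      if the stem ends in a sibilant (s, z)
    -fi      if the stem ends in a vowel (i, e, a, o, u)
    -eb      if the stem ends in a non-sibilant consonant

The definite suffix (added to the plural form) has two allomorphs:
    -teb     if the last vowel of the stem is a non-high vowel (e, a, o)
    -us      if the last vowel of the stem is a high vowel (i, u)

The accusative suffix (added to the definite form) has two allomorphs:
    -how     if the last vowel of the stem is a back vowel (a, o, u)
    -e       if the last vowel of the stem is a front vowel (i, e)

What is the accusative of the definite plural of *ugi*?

The final sound of *ugi* is /i/, which is a vowel, so the plural suffix is -fi, giving *ugifi*.
The plural form *ugifi*: last vowel = /i/, a high vowel → -us → *ugifius*.
The definite form *ugifius* — last vowel /u/ (a back vowel) → -how → *ugifiushow*.

ugifiushow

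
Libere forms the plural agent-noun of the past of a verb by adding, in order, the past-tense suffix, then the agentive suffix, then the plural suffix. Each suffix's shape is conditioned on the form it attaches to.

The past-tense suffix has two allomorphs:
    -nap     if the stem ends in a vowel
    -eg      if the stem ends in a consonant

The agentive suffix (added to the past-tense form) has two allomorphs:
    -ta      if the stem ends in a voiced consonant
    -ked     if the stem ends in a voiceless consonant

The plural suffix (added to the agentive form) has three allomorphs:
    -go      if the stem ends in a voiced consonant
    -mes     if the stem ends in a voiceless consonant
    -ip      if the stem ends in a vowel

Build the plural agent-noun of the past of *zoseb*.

Since the final sound of *zoseb* is /b/ (a consonant), it takes -eg, giving *zosebeg*.
The past-tense form *zosebeg* — final consonant /g/ (voiced) → -ta → *zosebegta*.
The agentive form *zosebegta* — final sound /a/ (a vowel) → -ip → *zosebegtaip*.

zosebegtaip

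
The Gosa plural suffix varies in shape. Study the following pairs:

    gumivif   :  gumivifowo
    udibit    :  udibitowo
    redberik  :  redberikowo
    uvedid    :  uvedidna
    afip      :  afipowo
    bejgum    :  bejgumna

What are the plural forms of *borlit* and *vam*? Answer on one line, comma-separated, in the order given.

The suffix is conditioned by the final consonant: -owo when the stem ends in a voiceless consonant (*gumivif*, *udibit*, *redberik*, *afip*); -na when the stem ends in a voiced consonant (*uvedid*, *bejgum*).
*borlit* — final consonant /t/ (voiceless) → -owo → *borlitowo*.
Since the final consonant of *vam* is /m/ (voiced), it takes -na, giving *vamna*.

borlitowo, vamna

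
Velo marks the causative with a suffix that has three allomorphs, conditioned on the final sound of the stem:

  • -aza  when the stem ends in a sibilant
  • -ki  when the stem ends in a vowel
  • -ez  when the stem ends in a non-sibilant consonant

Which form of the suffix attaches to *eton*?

Since the final sound of *eton* is /n/ (a non-sibilant consonant), it takes -ez.

-ez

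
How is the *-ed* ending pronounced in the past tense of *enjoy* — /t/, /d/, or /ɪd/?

/d/

The stem *enjoy* ends in a voiced sound other than /d/.
The -ed suffix is realized as /ɪd/ after /t, d/; as /t/ after other voiceless consonants; and as /d/ after other voiced sounds.
So -ed on *enjoy* is pronounced /d/.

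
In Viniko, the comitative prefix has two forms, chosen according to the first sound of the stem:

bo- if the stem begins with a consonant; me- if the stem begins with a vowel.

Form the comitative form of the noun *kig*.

The first sound of *kig* is /k/, which is a consonant, so the prefix is bo-, giving *bokig*.

bokig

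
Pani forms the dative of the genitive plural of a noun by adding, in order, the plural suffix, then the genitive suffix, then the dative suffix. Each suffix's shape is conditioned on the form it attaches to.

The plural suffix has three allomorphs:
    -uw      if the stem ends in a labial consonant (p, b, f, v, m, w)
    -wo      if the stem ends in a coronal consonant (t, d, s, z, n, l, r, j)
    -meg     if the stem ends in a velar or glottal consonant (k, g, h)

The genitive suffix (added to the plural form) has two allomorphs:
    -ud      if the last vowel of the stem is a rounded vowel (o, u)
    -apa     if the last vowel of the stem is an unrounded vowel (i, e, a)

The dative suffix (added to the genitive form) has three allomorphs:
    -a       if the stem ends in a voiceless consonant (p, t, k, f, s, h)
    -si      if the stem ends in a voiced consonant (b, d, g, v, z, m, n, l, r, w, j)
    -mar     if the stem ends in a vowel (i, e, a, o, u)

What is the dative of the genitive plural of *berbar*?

Since the final consonant of *berbar* is /r/ (coronal), it takes -wo, giving *berbarwo*.
The plural form *berbarwo*: last vowel = /o/, a rounded vowel → -ud → *berbarwoud*.
The final sound of the genitive form *berbarwoud* is /d/, which is a voiced consonant, so the dative suffix is -si, giving *berbarwoudsi*.

berbarwoudsi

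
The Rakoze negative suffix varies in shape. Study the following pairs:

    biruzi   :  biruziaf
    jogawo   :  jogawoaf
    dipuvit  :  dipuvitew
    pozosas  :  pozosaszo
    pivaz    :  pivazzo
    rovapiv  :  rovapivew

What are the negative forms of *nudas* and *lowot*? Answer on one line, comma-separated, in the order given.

nudaszo, lowotew

The pattern is sibilance of the final sound: -zo when the stem ends in a sibilant (*pozosas*, *pivaz*); -ew when the stem ends in a non-sibilant consonant (*dipuvit*, *rovapiv*); -af when the stem ends in a vowel (*biruzi*, *jogawo*).
The final sound of *nudas* is /s/, which is a sibilant, so the suffix is -zo, giving *nudaszo*.
*lowot* — final sound /t/ (a non-sibilant consonant) → -ew → *lowotew*.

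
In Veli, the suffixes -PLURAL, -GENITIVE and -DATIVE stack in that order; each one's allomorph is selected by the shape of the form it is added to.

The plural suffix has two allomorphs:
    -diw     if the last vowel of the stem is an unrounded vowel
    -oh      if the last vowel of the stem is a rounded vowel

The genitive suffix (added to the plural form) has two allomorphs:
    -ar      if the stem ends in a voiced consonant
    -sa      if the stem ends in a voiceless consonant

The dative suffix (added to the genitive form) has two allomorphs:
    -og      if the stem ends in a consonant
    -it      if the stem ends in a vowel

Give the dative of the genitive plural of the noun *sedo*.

*sedo*: last vowel = /o/, a rounded vowel → -oh → *sedooh*.
Since the final consonant of the plural form *sedooh* is /h/ (voiceless), it takes -sa, giving *sedoohsa*.
The final sound of the genitive form *sedoohsa* is /a/, which is a vowel, so the dative suffix is -it, giving *sedoohsait*.

sedoohsait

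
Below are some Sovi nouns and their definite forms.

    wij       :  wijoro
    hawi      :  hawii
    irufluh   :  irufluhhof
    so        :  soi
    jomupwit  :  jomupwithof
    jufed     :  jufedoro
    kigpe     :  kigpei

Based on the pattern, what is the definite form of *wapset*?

wapsethof

The pattern is voicing of the final sound: -hof when the stem ends in a voiceless consonant (*irufluh*, *jomupwit*); -oro when the stem ends in a voiced consonant (*wij*, *jufed*); -i when the stem ends in a vowel (*hawi*, *so*, *kigpe*).
Since the final sound of *wapset* is /t/ (a voiceless consonant), it takes -hof, giving *wapsethof*.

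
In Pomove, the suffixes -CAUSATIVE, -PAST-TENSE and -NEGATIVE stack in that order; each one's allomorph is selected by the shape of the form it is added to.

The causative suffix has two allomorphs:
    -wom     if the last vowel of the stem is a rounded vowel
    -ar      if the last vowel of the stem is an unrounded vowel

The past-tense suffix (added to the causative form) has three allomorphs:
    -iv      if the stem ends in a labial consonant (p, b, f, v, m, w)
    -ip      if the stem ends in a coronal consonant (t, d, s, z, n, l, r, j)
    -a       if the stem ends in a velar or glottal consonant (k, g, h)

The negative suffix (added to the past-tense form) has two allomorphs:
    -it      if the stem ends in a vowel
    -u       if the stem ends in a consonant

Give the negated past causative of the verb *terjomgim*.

terjomgimaripu

*terjomgim*: last vowel = /i/, an unrounded vowel → -ar → *terjomgimar*.
The causative form *terjomgimar*: final consonant = /r/, coronal → -ip → *terjomgimarip*.
The final sound of the past-tense form *terjomgimarip* is /p/, which is a consonant, so the negative suffix is -u, giving *terjomgimaripu*.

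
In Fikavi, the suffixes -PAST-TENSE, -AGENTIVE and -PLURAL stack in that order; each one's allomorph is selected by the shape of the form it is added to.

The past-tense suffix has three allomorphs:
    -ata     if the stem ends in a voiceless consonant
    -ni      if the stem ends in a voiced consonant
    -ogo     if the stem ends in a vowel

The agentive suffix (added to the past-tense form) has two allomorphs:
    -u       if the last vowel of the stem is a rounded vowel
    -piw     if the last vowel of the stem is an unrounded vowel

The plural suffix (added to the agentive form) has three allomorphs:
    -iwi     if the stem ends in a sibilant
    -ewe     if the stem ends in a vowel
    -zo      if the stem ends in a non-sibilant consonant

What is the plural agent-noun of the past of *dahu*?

dahuogouewe

*dahu* — final sound /u/ (a vowel) → -ogo → *dahuogo*.
The past-tense form *dahuogo*: last vowel = /o/, a rounded vowel → -u → *dahuogou*.
The final sound of the agentive form *dahuogou* is /u/, which is a vowel, so the plural suffix is -ewe, giving *dahuogouewe*.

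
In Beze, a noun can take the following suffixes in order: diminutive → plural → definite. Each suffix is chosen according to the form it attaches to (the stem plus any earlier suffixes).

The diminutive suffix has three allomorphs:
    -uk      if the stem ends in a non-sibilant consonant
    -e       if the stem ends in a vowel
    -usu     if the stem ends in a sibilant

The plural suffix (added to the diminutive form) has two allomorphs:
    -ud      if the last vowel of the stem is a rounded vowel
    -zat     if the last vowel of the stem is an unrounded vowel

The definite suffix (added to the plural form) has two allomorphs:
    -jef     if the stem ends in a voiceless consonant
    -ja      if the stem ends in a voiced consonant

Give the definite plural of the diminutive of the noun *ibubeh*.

*ibubeh*: final sound = /h/, a non-sibilant consonant → -uk → *ibubehuk*.
The diminutive form *ibubehuk*: last vowel = /u/, a rounded vowel → -ud → *ibubehukud*.
The final consonant of the plural form *ibubehukud* is /d/, which is voiced, so the definite suffix is -ja, giving *ibubehukudja*.

ibubehukudja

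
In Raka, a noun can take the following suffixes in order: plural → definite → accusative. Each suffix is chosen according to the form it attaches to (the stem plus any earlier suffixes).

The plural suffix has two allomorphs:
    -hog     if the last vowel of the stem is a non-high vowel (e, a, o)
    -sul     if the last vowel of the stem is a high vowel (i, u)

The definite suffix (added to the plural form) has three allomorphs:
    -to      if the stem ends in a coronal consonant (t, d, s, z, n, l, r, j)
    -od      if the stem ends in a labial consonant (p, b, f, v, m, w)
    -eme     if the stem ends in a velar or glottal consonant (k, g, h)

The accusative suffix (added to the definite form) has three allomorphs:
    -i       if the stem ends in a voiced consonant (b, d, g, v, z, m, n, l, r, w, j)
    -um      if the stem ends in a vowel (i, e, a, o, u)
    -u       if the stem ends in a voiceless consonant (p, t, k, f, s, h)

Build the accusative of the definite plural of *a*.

*a* — last vowel /a/ (a non-high vowel) → -hog → *ahog*.
The plural form *ahog* — final consonant /g/ (velar/glottal) → -eme → *ahogeme*.
The final sound of the definite form *ahogeme* is /e/, which is a vowel, so the accusative suffix is -um, giving *ahogemeum*.

ahogemeum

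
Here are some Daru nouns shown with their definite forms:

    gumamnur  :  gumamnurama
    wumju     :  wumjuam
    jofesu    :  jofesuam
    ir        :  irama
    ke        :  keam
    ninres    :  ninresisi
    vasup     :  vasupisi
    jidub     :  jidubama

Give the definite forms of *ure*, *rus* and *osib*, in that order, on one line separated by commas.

The pattern is voicing of the final sound: -isi when the stem ends in a voiceless consonant (*ninres*, *vasup*); -ama when the stem ends in a voiced consonant (*gumamnur*, *ir*, *jidub*); -am when the stem ends in a vowel (*wumju*, *jofesu*, *ke*).
*ure*: final sound = /e/, a vowel → -am → *uream*.
*rus*: final sound = /s/, a voiceless consonant → -isi → *rusisi*.
Since the final sound of *osib* is /b/ (a voiced consonant), it takes -ama, giving *osibama*.

uream, rusisi, osibama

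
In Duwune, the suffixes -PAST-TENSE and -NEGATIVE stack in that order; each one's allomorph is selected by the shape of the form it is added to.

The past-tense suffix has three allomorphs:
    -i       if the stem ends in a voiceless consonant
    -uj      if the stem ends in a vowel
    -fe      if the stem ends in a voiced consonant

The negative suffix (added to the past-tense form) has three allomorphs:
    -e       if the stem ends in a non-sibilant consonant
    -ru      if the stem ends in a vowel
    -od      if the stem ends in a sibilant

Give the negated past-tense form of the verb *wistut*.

wistutiru

Since the final sound of *wistut* is /t/ (a voiceless consonant), it takes -i, giving *wistuti*.
The final sound of the past-tense form *wistuti* is /i/, which is a vowel, so the negative suffix is -ru, giving *wistutiru*.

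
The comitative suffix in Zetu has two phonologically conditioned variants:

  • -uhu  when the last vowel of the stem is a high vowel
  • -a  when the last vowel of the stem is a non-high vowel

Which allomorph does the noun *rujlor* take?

The last vowel of *rujlor* is /o/, which is a non-high vowel, so the suffix is -a.

-a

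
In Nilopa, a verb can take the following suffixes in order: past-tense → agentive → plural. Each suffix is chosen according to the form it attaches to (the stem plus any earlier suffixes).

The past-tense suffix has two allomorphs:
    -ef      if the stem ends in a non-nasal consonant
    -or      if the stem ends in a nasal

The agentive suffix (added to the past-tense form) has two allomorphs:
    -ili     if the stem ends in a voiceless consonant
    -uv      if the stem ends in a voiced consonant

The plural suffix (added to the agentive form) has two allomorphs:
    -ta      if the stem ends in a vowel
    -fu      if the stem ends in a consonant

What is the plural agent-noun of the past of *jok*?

The final consonant of *jok* is /k/, which is non-nasal, so the past-tense suffix is -ef, giving *jokef*.
The final consonant of the past-tense form *jokef* is /f/, which is voiceless, so the agentive suffix is -ili, giving *jokefili*.
The agentive form *jokefili* — final sound /i/ (a vowel) → -ta → *jokefilita*.

jokefilita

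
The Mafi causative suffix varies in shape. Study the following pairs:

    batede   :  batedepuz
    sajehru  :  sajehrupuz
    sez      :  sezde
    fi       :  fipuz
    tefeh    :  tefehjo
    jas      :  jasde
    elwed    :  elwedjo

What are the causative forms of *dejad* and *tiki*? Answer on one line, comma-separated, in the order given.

dejadjo, tikipuz

The suffix is conditioned by the final sound: -de when the stem ends in a sibilant (*sez*, *jas*); -jo when the stem ends in a non-sibilant consonant (*tefeh*, *elwed*); -puz when the stem ends in a vowel (*batede*, *sajehru*, *fi*).
*dejad* — final sound /d/ (a non-sibilant consonant) → -jo → *dejadjo*.
The final sound of *tiki* is /i/, which is a vowel, so the suffix is -puz, giving *tikipuz*.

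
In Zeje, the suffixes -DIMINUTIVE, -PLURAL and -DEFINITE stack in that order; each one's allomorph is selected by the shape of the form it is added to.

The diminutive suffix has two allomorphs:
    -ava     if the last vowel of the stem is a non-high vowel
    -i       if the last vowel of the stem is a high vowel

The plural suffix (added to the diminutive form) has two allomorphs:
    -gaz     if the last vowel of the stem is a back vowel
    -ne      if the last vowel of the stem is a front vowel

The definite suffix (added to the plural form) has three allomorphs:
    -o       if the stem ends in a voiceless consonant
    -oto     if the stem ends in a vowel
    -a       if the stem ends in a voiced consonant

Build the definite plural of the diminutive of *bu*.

buineoto

Since the last vowel of *bu* is /u/ (a high vowel), it takes -i, giving *bui*.
The last vowel of the diminutive form *bui* is /i/, which is a front vowel, so the plural suffix is -ne, giving *buine*.
The plural form *buine* — final sound /e/ (a vowel) → -oto → *buineoto*.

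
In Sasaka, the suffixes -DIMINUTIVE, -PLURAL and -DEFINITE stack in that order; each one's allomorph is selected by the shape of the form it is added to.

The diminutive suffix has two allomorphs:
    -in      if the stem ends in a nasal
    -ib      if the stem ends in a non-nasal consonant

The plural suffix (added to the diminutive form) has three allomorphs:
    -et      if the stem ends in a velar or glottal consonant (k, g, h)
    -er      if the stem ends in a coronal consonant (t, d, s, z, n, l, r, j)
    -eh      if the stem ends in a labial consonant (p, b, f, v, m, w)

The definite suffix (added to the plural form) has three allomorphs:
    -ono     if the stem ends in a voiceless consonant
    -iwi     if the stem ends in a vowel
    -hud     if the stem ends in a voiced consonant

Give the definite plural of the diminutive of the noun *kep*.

kepibehono

*kep*: final consonant = /p/, non-nasal → -ib → *kepib*.
The final consonant of the diminutive form *kepib* is /b/, which is labial, so the plural suffix is -eh, giving *kepibeh*.
Since the final sound of the plural form *kepibeh* is /h/ (a voiceless consonant), it takes -ono, giving *kepibehono*.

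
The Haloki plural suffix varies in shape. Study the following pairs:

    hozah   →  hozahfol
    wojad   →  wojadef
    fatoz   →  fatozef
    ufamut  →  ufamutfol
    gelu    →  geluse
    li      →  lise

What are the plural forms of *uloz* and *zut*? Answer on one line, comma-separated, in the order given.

The pattern is voicing of the final sound: -fol when the stem ends in a voiceless consonant (*hozah*, *ufamut*); -ef when the stem ends in a voiced consonant (*wojad*, *fatoz*); -se when the stem ends in a vowel (*gelu*, *li*).
Since the final sound of *uloz* is /z/ (a voiced consonant), it takes -ef, giving *ulozef*.
*zut* — final sound /t/ (a voiceless consonant) → -fol → *zutfol*.

ulozef, zutfol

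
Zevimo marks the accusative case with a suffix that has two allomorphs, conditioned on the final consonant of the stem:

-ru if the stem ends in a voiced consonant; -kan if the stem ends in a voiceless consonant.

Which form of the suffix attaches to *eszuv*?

Since the final consonant of *eszuv* is /v/ (voiced), it takes -ru.

-ru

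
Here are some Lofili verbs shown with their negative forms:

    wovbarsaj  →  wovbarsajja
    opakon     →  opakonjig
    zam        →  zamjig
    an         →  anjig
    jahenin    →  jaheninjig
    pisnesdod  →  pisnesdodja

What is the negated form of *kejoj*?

kejojja

The pattern is nasality of the final consonant: -jig when the stem ends in a nasal (*opakon*, *zam*, *an*, *jahenin*); -ja when the stem ends in a non-nasal consonant (*wovbarsaj*, *pisnesdod*).
The final consonant of *kejoj* is /j/, which is non-nasal, so the suffix is -ja, giving *kejojja*.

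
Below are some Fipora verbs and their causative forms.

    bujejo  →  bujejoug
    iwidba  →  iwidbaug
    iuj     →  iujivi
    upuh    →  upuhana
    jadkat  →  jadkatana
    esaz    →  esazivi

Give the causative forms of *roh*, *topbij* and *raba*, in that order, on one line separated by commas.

The suffix is conditioned by the final sound: -ana when the stem ends in a voiceless consonant (*upuh*, *jadkat*); -ivi when the stem ends in a voiced consonant (*iuj*, *esaz*); -ug when the stem ends in a vowel (*bujejo*, *iwidba*).
The final sound of *roh* is /h/, which is a voiceless consonant, so the suffix is -ana, giving *rohana*.
The final sound of *topbij* is /j/, which is a voiced consonant, so the suffix is -ivi, giving *topbijivi*.
*raba*: final sound = /a/, a vowel → -ug → *rabaug*.

rohana, topbijivi, rabaug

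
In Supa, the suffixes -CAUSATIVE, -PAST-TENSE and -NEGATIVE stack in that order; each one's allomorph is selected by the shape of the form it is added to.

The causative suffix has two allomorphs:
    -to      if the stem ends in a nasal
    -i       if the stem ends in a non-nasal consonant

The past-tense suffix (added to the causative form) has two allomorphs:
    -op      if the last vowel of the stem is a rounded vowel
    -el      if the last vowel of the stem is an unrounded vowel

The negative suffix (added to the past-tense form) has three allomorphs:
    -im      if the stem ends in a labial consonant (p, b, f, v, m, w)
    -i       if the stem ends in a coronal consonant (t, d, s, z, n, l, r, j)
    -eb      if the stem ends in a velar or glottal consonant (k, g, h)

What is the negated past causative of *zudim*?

zudimtoopim

The final consonant of *zudim* is /m/, which is a nasal, so the causative suffix is -to, giving *zudimto*.
The causative form *zudimto*: last vowel = /o/, a rounded vowel → -op → *zudimtoop*.
The final consonant of the past-tense form *zudimtoop* is /p/, which is labial, so the negative suffix is -im, giving *zudimtoopim*.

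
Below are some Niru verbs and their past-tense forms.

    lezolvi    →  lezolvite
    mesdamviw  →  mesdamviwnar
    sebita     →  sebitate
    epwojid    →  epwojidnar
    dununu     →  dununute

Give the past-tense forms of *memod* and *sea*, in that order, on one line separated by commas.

memodnar, seate

Looking at the final sound of each stem: -nar when the stem ends in a consonant (*mesdamviw*, *epwojid*); -te when the stem ends in a vowel (*lezolvi*, *sebita*, *dununu*).
*memod* — final sound /d/ (a consonant) → -nar → *memodnar*.
*sea*: final sound = /a/, a vowel → -te → *seate*.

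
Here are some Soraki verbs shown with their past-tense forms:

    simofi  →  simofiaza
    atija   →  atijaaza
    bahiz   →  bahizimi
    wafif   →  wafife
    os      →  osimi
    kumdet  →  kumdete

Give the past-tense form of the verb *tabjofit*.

tabjofite

Looking at the final sound of each stem: -imi when the stem ends in a sibilant (*bahiz*, *os*); -e when the stem ends in a non-sibilant consonant (*wafif*, *kumdet*); -aza when the stem ends in a vowel (*simofi*, *atija*).
The final sound of *tabjofit* is /t/, which is a non-sibilant consonant, so the suffix is -e, giving *tabjofite*.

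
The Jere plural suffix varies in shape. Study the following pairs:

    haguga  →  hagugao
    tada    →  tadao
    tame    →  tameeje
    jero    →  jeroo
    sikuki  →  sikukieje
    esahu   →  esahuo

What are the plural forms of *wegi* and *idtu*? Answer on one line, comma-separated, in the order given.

wegieje, idtuo

Looking at the last vowel of each stem: -eje when the last vowel of the stem is a front vowel (*tame*, *sikuki*); -o when the last vowel of the stem is a back vowel (*haguga*, *tada*, *jero*, *esahu*).
*wegi* — last vowel /i/ (a front vowel) → -eje → *wegieje*.
Since the last vowel of *idtu* is /u/ (a back vowel), it takes -o, giving *idtuo*.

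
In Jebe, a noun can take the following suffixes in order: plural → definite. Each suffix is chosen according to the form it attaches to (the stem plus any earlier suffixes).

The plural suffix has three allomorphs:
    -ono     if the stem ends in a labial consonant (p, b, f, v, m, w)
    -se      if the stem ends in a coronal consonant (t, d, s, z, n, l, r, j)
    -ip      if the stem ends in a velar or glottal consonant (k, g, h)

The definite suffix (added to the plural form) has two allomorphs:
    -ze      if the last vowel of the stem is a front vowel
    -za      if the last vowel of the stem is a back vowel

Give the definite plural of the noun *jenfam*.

*jenfam* — final consonant /m/ (labial) → -ono → *jenfamono*.
Since the last vowel of the plural form *jenfamono* is /o/ (a back vowel), it takes -za, giving *jenfamonoza*.

jenfamonoza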